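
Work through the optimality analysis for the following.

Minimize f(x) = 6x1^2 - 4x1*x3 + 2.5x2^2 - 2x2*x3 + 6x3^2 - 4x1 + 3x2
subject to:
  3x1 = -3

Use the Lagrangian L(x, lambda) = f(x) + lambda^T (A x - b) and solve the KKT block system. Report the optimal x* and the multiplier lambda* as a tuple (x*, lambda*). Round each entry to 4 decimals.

Form the Lagrangian:
  L(x, lambda) = (1/2) x^T Q x + c^T x + lambda^T (A x - b)
Stationarity (grad_x L = 0): Q x + c + A^T lambda = 0.
Primal feasibility: A x = b.

This gives the KKT block system:
  [ Q   A^T ] [ x     ]   [-c ]
  [ A    0  ] [ lambda ] = [ b ]

Solving the linear system:
  x*      = (-1, -0.7857, -0.4643)
  lambda* = (4.7143)
  f(x*)   = 7.8929

x* = (-1, -0.7857, -0.4643), lambda* = (4.7143)


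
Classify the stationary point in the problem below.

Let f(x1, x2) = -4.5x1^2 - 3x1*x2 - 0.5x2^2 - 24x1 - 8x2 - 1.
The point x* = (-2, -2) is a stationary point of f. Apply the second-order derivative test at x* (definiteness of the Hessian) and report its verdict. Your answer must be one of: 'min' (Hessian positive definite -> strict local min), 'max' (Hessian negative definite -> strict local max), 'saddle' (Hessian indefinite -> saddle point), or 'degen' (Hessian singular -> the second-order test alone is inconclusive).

Compute the Hessian H = grad^2 f:
  H = [[-9, -3], [-3, -1]]
Verify stationarity: grad f(x*) = H x* + g = (0, 0).
Eigenvalues of H: -10, 0.
H has a zero eigenvalue (singular; negative semidefinite but not definite), so H is neither positive definite, negative definite, nor indefinite. The second-order test alone is inconclusive -> degen.
(Indeed, f is constant along the null direction of H through x*, so x* is not a strict local extremum.)

degen


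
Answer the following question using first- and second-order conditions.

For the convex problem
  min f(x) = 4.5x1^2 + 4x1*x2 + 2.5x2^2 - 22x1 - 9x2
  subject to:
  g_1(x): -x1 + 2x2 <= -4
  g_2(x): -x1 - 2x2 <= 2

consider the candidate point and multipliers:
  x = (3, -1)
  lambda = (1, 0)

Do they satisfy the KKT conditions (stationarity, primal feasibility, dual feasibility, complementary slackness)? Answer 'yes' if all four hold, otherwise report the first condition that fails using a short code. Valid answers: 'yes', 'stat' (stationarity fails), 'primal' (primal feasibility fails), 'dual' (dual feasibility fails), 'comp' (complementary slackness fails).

Gradient of f: grad f(x) = Q x + c = (1, -2)
Constraint values g_i(x) = a_i^T x - b_i:
  g_1((3, -1)) = -1
  g_2((3, -1)) = -3
Stationarity residual: grad f(x) + sum_i lambda_i a_i = (0, 0)
  -> stationarity OK
Primal feasibility (all g_i <= 0): OK
Dual feasibility (all lambda_i >= 0): OK
Complementary slackness (lambda_i * g_i(x) = 0 for all i): FAILS

Verdict: the first failing condition is complementary_slackness -> comp.

comp


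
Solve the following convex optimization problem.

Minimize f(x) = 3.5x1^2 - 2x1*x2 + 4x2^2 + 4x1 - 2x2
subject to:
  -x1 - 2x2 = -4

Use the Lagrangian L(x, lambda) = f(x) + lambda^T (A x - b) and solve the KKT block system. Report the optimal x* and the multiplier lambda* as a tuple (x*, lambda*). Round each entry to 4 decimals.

Form the Lagrangian:
  L(x, lambda) = (1/2) x^T Q x + c^T x + lambda^T (A x - b)
Stationarity (grad_x L = 0): Q x + c + A^T lambda = 0.
Primal feasibility: A x = b.

This gives the KKT block system:
  [ Q   A^T ] [ x     ]   [-c ]
  [ A    0  ] [ lambda ] = [ b ]

Solving the linear system:
  x*      = (0.6364, 1.6818)
  lambda* = (5.0909)
  f(x*)   = 9.7727

x* = (0.6364, 1.6818), lambda* = (5.0909)


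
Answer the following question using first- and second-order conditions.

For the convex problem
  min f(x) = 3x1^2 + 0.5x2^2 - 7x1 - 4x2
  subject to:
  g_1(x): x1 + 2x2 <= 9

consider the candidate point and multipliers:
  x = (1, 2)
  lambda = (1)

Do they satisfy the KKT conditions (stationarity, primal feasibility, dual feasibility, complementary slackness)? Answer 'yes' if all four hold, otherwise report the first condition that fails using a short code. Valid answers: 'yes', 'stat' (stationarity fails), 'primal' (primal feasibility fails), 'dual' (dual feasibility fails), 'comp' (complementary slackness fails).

Gradient of f: grad f(x) = Q x + c = (-1, -2)
Constraint values g_i(x) = a_i^T x - b_i:
  g_1((1, 2)) = -4
Stationarity residual: grad f(x) + sum_i lambda_i a_i = (0, 0)
  -> stationarity OK
Primal feasibility (all g_i <= 0): OK
Dual feasibility (all lambda_i >= 0): OK
Complementary slackness (lambda_i * g_i(x) = 0 for all i): FAILS

Verdict: the first failing condition is complementary_slackness -> comp.

comp


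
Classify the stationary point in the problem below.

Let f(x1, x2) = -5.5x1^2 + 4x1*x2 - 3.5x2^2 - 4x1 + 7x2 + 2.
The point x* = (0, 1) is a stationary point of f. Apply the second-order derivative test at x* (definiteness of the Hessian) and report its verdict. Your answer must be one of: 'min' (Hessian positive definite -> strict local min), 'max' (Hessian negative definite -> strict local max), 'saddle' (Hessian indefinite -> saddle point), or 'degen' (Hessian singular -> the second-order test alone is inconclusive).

Compute the Hessian H = grad^2 f:
  H = [[-11, 4], [4, -7]]
Verify stationarity: grad f(x*) = H x* + g = (0, 0).
Eigenvalues of H: -13.4721, -4.5279.
Both eigenvalues < 0, so H is negative definite -> x* is a strict local max.

max


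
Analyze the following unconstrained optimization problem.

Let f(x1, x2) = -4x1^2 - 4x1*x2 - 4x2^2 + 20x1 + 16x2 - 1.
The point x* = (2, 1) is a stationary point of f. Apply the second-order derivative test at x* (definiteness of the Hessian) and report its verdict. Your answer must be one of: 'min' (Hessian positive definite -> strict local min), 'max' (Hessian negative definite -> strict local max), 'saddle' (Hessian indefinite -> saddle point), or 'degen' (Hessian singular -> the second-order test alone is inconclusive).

Compute the Hessian H = grad^2 f:
  H = [[-8, -4], [-4, -8]]
Verify stationarity: grad f(x*) = H x* + g = (0, 0).
Eigenvalues of H: -12, -4.
Both eigenvalues < 0, so H is negative definite -> x* is a strict local max.

max


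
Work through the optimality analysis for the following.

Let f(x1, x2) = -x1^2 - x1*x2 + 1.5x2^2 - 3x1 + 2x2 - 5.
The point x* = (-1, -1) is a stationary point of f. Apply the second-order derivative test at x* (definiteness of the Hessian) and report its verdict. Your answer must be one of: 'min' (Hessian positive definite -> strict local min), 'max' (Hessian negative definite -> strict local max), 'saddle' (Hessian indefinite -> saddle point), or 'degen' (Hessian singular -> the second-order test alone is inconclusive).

Compute the Hessian H = grad^2 f:
  H = [[-2, -1], [-1, 3]]
Verify stationarity: grad f(x*) = H x* + g = (0, 0).
Eigenvalues of H: -2.1926, 3.1926.
Eigenvalues have mixed signs, so H is indefinite -> x* is a saddle point.

saddle


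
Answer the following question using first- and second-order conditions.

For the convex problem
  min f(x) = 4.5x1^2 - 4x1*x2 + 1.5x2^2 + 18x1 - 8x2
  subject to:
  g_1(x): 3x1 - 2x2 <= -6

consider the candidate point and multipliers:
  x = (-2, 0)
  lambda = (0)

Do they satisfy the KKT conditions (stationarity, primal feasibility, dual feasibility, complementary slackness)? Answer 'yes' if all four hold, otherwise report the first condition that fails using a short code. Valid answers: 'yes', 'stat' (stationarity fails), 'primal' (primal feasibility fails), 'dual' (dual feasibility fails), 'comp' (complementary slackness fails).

Gradient of f: grad f(x) = Q x + c = (0, 0)
Constraint values g_i(x) = a_i^T x - b_i:
  g_1((-2, 0)) = 0
Stationarity residual: grad f(x) + sum_i lambda_i a_i = (0, 0)
  -> stationarity OK
Primal feasibility (all g_i <= 0): OK
Dual feasibility (all lambda_i >= 0): OK
Complementary slackness (lambda_i * g_i(x) = 0 for all i): OK

Verdict: yes, KKT holds.

yes


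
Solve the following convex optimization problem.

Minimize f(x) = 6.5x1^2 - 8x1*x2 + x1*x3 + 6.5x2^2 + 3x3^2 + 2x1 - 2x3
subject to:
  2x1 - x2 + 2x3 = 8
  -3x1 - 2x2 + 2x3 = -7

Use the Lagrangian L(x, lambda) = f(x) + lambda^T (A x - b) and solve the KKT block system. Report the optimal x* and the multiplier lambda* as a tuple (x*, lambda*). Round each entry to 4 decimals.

Form the Lagrangian:
  L(x, lambda) = (1/2) x^T Q x + c^T x + lambda^T (A x - b)
Stationarity (grad_x L = 0): Q x + c + A^T lambda = 0.
Primal feasibility: A x = b.

This gives the KKT block system:
  [ Q   A^T ] [ x     ]   [-c ]
  [ A    0  ] [ lambda ] = [ b ]

Solving the linear system:
  x*      = (2.7162, 1.419, 1.9933)
  lambda* = (-9.3932, 3.0552)
  f(x*)   = 48.9889

x* = (2.7162, 1.419, 1.9933), lambda* = (-9.3932, 3.0552)


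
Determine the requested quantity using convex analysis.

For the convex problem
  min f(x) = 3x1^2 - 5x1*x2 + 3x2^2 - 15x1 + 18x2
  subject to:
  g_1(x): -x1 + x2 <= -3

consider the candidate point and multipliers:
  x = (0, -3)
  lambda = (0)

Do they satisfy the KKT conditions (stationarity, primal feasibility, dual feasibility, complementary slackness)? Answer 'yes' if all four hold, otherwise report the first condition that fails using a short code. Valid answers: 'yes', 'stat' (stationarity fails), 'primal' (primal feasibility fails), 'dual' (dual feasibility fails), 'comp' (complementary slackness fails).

Gradient of f: grad f(x) = Q x + c = (0, 0)
Constraint values g_i(x) = a_i^T x - b_i:
  g_1((0, -3)) = 0
Stationarity residual: grad f(x) + sum_i lambda_i a_i = (0, 0)
  -> stationarity OK
Primal feasibility (all g_i <= 0): OK
Dual feasibility (all lambda_i >= 0): OK
Complementary slackness (lambda_i * g_i(x) = 0 for all i): OK

Verdict: yes, KKT holds.

yes


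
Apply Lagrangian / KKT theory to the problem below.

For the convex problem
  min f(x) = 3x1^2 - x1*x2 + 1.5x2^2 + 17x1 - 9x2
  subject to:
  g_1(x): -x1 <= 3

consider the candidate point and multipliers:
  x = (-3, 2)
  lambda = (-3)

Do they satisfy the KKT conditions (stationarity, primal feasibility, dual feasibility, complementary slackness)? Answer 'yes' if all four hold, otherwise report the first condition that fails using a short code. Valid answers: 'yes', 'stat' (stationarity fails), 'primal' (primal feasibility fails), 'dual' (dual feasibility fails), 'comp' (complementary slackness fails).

Gradient of f: grad f(x) = Q x + c = (-3, 0)
Constraint values g_i(x) = a_i^T x - b_i:
  g_1((-3, 2)) = 0
Stationarity residual: grad f(x) + sum_i lambda_i a_i = (0, 0)
  -> stationarity OK
Primal feasibility (all g_i <= 0): OK
Dual feasibility (all lambda_i >= 0): FAILS
Complementary slackness (lambda_i * g_i(x) = 0 for all i): OK

Verdict: the first failing condition is dual_feasibility -> dual.

dual


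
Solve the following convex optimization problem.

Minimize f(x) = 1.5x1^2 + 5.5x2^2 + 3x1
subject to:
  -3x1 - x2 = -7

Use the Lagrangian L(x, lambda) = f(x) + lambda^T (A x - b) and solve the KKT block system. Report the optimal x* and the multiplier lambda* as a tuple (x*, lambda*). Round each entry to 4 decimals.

Form the Lagrangian:
  L(x, lambda) = (1/2) x^T Q x + c^T x + lambda^T (A x - b)
Stationarity (grad_x L = 0): Q x + c + A^T lambda = 0.
Primal feasibility: A x = b.

This gives the KKT block system:
  [ Q   A^T ] [ x     ]   [-c ]
  [ A    0  ] [ lambda ] = [ b ]

Solving the linear system:
  x*      = (2.2353, 0.2941)
  lambda* = (3.2353)
  f(x*)   = 14.6765

x* = (2.2353, 0.2941), lambda* = (3.2353)


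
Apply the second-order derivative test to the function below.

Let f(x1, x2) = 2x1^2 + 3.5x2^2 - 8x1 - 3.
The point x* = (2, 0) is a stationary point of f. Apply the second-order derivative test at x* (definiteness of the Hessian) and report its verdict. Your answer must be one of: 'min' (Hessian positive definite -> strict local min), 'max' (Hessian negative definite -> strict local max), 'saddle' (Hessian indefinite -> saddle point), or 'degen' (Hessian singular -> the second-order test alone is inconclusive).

Compute the Hessian H = grad^2 f:
  H = [[4, 0], [0, 7]]
Verify stationarity: grad f(x*) = H x* + g = (0, 0).
Eigenvalues of H: 4, 7.
Both eigenvalues > 0, so H is positive definite -> x* is a strict local min.

min


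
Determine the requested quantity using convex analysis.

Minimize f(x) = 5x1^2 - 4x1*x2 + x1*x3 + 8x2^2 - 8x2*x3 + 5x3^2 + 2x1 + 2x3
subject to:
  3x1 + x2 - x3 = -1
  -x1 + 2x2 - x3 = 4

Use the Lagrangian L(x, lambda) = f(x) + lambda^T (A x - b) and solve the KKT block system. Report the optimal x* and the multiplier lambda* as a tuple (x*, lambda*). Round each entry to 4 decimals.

Form the Lagrangian:
  L(x, lambda) = (1/2) x^T Q x + c^T x + lambda^T (A x - b)
Stationarity (grad_x L = 0): Q x + c + A^T lambda = 0.
Primal feasibility: A x = b.

This gives the KKT block system:
  [ Q   A^T ] [ x     ]   [-c ]
  [ A    0  ] [ lambda ] = [ b ]

Solving the linear system:
  x*      = (-0.931, 1.2759, -0.5172)
  lambda* = (-0.3448, -13.9655)
  f(x*)   = 26.3103

x* = (-0.931, 1.2759, -0.5172), lambda* = (-0.3448, -13.9655)


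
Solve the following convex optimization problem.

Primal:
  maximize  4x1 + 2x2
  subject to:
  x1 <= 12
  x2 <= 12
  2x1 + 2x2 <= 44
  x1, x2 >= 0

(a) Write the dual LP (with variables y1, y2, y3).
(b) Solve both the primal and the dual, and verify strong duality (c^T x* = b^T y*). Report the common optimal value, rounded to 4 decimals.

The standard primal-dual pair for 'max c^T x s.t. A x <= b, x >= 0' is:
  Dual:  min b^T y  s.t.  A^T y >= c,  y >= 0.

So the dual LP is:
  minimize  12y1 + 12y2 + 44y3
  subject to:
    y1 + 2y3 >= 4
    y2 + 2y3 >= 2
    y1, y2, y3 >= 0

Solving the primal: x* = (12, 10).
  primal value c^T x* = 68.
Solving the dual: y* = (2, 0, 1).
  dual value b^T y* = 68.
Strong duality: c^T x* = b^T y*. Confirmed.

68


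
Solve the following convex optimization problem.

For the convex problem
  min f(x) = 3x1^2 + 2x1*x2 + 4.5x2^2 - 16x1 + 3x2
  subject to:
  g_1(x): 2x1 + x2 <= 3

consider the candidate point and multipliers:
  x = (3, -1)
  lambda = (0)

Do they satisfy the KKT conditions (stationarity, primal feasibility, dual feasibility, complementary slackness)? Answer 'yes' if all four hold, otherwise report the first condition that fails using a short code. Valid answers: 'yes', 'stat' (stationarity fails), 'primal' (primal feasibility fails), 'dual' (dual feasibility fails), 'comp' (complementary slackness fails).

Gradient of f: grad f(x) = Q x + c = (0, 0)
Constraint values g_i(x) = a_i^T x - b_i:
  g_1((3, -1)) = 2
Stationarity residual: grad f(x) + sum_i lambda_i a_i = (0, 0)
  -> stationarity OK
Primal feasibility (all g_i <= 0): FAILS
Dual feasibility (all lambda_i >= 0): OK
Complementary slackness (lambda_i * g_i(x) = 0 for all i): OK

Verdict: the first failing condition is primal_feasibility -> primal.

primal


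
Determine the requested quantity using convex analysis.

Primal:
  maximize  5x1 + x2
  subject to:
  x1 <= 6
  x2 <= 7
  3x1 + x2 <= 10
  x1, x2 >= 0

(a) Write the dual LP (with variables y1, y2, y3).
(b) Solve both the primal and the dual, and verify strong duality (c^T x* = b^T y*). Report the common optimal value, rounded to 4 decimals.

The standard primal-dual pair for 'max c^T x s.t. A x <= b, x >= 0' is:
  Dual:  min b^T y  s.t.  A^T y >= c,  y >= 0.

So the dual LP is:
  minimize  6y1 + 7y2 + 10y3
  subject to:
    y1 + 3y3 >= 5
    y2 + y3 >= 1
    y1, y2, y3 >= 0

Solving the primal: x* = (3.3333, 0).
  primal value c^T x* = 16.6667.
Solving the dual: y* = (0, 0, 1.6667).
  dual value b^T y* = 16.6667.
Strong duality: c^T x* = b^T y*. Confirmed.

16.6667


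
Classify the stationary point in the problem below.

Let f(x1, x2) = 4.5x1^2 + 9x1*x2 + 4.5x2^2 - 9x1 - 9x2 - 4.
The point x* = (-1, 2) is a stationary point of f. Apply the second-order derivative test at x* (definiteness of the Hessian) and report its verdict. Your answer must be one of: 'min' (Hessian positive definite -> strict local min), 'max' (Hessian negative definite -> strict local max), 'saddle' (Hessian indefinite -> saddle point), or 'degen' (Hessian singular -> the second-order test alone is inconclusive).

Compute the Hessian H = grad^2 f:
  H = [[9, 9], [9, 9]]
Verify stationarity: grad f(x*) = H x* + g = (0, 0).
Eigenvalues of H: 0, 18.
H has a zero eigenvalue (singular; positive semidefinite but not definite), so H is neither positive definite, negative definite, nor indefinite. The second-order test alone is inconclusive -> degen.
(Indeed, f is constant along the null direction of H through x*, so x* is not a strict local extremum.)

degen


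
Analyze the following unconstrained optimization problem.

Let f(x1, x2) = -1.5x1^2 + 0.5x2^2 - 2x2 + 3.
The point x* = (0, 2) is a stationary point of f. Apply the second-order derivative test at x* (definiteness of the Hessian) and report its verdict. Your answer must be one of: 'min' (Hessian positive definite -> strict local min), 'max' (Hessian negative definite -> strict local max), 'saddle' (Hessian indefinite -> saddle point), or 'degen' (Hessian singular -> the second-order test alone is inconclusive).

Compute the Hessian H = grad^2 f:
  H = [[-3, 0], [0, 1]]
Verify stationarity: grad f(x*) = H x* + g = (0, 0).
Eigenvalues of H: -3, 1.
Eigenvalues have mixed signs, so H is indefinite -> x* is a saddle point.

saddle


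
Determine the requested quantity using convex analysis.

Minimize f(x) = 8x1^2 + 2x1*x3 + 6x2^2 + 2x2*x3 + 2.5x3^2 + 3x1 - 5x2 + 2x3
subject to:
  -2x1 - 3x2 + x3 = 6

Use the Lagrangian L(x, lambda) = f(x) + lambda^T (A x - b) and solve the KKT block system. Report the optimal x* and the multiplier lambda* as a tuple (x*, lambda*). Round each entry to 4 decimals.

Form the Lagrangian:
  L(x, lambda) = (1/2) x^T Q x + c^T x + lambda^T (A x - b)
Stationarity (grad_x L = 0): Q x + c + A^T lambda = 0.
Primal feasibility: A x = b.

This gives the KKT block system:
  [ Q   A^T ] [ x     ]   [-c ]
  [ A    0  ] [ lambda ] = [ b ]

Solving the linear system:
  x*      = (-0.9269, -0.9554, 1.2799)
  lambda* = (-4.6351)
  f(x*)   = 16.1835

x* = (-0.9269, -0.9554, 1.2799), lambda* = (-4.6351)


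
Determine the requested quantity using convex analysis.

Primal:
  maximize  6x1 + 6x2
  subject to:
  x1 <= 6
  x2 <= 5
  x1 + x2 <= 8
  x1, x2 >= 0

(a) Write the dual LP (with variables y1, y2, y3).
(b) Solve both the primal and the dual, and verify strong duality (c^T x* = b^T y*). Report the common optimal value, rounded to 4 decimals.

The standard primal-dual pair for 'max c^T x s.t. A x <= b, x >= 0' is:
  Dual:  min b^T y  s.t.  A^T y >= c,  y >= 0.

So the dual LP is:
  minimize  6y1 + 5y2 + 8y3
  subject to:
    y1 + y3 >= 6
    y2 + y3 >= 6
    y1, y2, y3 >= 0

Solving the primal: x* = (3, 5).
  primal value c^T x* = 48.
Solving the dual: y* = (0, 0, 6).
  dual value b^T y* = 48.
Strong duality: c^T x* = b^T y*. Confirmed.

48


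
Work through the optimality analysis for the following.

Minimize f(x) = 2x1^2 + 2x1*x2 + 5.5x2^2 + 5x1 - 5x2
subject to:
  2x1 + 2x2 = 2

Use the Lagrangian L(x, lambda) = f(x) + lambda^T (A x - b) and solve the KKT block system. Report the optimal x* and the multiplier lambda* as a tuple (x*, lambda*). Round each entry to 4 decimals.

Form the Lagrangian:
  L(x, lambda) = (1/2) x^T Q x + c^T x + lambda^T (A x - b)
Stationarity (grad_x L = 0): Q x + c + A^T lambda = 0.
Primal feasibility: A x = b.

This gives the KKT block system:
  [ Q   A^T ] [ x     ]   [-c ]
  [ A    0  ] [ lambda ] = [ b ]

Solving the linear system:
  x*      = (-0.0909, 1.0909)
  lambda* = (-3.4091)
  f(x*)   = 0.4545

x* = (-0.0909, 1.0909), lambda* = (-3.4091)


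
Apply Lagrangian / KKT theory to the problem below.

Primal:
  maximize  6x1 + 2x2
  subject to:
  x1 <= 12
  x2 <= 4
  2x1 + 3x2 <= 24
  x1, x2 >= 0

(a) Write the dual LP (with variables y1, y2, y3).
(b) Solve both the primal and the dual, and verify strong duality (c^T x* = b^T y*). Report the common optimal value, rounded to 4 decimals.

The standard primal-dual pair for 'max c^T x s.t. A x <= b, x >= 0' is:
  Dual:  min b^T y  s.t.  A^T y >= c,  y >= 0.

So the dual LP is:
  minimize  12y1 + 4y2 + 24y3
  subject to:
    y1 + 2y3 >= 6
    y2 + 3y3 >= 2
    y1, y2, y3 >= 0

Solving the primal: x* = (12, 0).
  primal value c^T x* = 72.
Solving the dual: y* = (4.6667, 0, 0.6667).
  dual value b^T y* = 72.
Strong duality: c^T x* = b^T y*. Confirmed.

72


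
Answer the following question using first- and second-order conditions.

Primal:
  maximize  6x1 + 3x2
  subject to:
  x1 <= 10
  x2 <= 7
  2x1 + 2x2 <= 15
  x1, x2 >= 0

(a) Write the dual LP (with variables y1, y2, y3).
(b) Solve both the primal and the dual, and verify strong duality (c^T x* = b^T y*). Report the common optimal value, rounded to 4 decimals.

The standard primal-dual pair for 'max c^T x s.t. A x <= b, x >= 0' is:
  Dual:  min b^T y  s.t.  A^T y >= c,  y >= 0.

So the dual LP is:
  minimize  10y1 + 7y2 + 15y3
  subject to:
    y1 + 2y3 >= 6
    y2 + 2y3 >= 3
    y1, y2, y3 >= 0

Solving the primal: x* = (7.5, 0).
  primal value c^T x* = 45.
Solving the dual: y* = (0, 0, 3).
  dual value b^T y* = 45.
Strong duality: c^T x* = b^T y*. Confirmed.

45


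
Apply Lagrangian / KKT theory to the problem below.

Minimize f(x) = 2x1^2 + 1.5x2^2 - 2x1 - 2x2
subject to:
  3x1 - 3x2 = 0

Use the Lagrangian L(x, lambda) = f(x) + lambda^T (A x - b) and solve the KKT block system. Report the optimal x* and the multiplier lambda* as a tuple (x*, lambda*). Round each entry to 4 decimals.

Form the Lagrangian:
  L(x, lambda) = (1/2) x^T Q x + c^T x + lambda^T (A x - b)
Stationarity (grad_x L = 0): Q x + c + A^T lambda = 0.
Primal feasibility: A x = b.

This gives the KKT block system:
  [ Q   A^T ] [ x     ]   [-c ]
  [ A    0  ] [ lambda ] = [ b ]

Solving the linear system:
  x*      = (0.5714, 0.5714)
  lambda* = (-0.0952)
  f(x*)   = -1.1429

x* = (0.5714, 0.5714), lambda* = (-0.0952)


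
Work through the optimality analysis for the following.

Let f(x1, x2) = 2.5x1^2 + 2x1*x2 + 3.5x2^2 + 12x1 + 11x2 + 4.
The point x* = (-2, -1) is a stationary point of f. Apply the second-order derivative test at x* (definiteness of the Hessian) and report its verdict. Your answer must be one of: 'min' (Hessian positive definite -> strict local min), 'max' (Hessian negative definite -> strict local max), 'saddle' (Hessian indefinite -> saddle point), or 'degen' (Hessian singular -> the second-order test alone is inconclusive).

Compute the Hessian H = grad^2 f:
  H = [[5, 2], [2, 7]]
Verify stationarity: grad f(x*) = H x* + g = (0, 0).
Eigenvalues of H: 3.7639, 8.2361.
Both eigenvalues > 0, so H is positive definite -> x* is a strict local min.

min


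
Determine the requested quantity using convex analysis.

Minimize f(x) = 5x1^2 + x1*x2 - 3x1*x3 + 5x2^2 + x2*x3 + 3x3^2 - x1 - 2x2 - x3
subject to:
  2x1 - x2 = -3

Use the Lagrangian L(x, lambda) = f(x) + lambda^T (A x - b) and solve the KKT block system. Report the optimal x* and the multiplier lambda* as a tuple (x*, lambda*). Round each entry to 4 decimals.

Form the Lagrangian:
  L(x, lambda) = (1/2) x^T Q x + c^T x + lambda^T (A x - b)
Stationarity (grad_x L = 0): Q x + c + A^T lambda = 0.
Primal feasibility: A x = b.

This gives the KKT block system:
  [ Q   A^T ] [ x     ]   [-c ]
  [ A    0  ] [ lambda ] = [ b ]

Solving the linear system:
  x*      = (-1.0836, 0.8328, -0.5139)
  lambda* = (4.7307)
  f(x*)   = 7.0619

x* = (-1.0836, 0.8328, -0.5139), lambda* = (4.7307)


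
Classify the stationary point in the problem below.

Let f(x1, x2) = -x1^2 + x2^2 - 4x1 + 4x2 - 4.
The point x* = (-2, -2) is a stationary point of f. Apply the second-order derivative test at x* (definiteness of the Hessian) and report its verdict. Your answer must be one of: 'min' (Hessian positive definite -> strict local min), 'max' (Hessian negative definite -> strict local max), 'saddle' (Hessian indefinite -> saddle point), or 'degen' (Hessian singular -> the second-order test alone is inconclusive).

Compute the Hessian H = grad^2 f:
  H = [[-2, 0], [0, 2]]
Verify stationarity: grad f(x*) = H x* + g = (0, 0).
Eigenvalues of H: -2, 2.
Eigenvalues have mixed signs, so H is indefinite -> x* is a saddle point.

saddle


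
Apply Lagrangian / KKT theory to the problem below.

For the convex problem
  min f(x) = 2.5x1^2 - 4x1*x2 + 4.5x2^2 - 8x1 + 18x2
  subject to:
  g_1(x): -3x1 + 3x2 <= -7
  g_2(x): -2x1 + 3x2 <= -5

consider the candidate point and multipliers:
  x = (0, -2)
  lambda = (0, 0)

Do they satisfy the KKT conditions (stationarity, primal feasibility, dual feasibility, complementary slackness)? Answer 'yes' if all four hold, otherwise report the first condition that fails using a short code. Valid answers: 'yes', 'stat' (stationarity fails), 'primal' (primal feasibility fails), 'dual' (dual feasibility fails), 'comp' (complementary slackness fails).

Gradient of f: grad f(x) = Q x + c = (0, 0)
Constraint values g_i(x) = a_i^T x - b_i:
  g_1((0, -2)) = 1
  g_2((0, -2)) = -1
Stationarity residual: grad f(x) + sum_i lambda_i a_i = (0, 0)
  -> stationarity OK
Primal feasibility (all g_i <= 0): FAILS
Dual feasibility (all lambda_i >= 0): OK
Complementary slackness (lambda_i * g_i(x) = 0 for all i): OK

Verdict: the first failing condition is primal_feasibility -> primal.

primal


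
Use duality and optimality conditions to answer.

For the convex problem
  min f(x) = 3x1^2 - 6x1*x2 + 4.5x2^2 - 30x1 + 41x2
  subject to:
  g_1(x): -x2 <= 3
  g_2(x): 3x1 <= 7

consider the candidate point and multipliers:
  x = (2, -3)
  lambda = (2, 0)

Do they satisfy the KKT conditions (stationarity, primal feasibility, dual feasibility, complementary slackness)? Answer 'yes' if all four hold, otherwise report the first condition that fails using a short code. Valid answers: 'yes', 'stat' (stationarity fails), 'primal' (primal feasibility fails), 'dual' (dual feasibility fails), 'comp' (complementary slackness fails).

Gradient of f: grad f(x) = Q x + c = (0, 2)
Constraint values g_i(x) = a_i^T x - b_i:
  g_1((2, -3)) = 0
  g_2((2, -3)) = -1
Stationarity residual: grad f(x) + sum_i lambda_i a_i = (0, 0)
  -> stationarity OK
Primal feasibility (all g_i <= 0): OK
Dual feasibility (all lambda_i >= 0): OK
Complementary slackness (lambda_i * g_i(x) = 0 for all i): OK

Verdict: yes, KKT holds.

yes


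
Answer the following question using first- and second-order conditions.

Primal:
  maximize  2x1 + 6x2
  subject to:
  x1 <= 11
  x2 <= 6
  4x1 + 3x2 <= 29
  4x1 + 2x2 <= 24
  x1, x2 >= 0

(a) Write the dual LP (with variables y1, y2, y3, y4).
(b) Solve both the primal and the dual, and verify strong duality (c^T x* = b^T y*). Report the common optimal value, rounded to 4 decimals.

The standard primal-dual pair for 'max c^T x s.t. A x <= b, x >= 0' is:
  Dual:  min b^T y  s.t.  A^T y >= c,  y >= 0.

So the dual LP is:
  minimize  11y1 + 6y2 + 29y3 + 24y4
  subject to:
    y1 + 4y3 + 4y4 >= 2
    y2 + 3y3 + 2y4 >= 6
    y1, y2, y3, y4 >= 0

Solving the primal: x* = (2.75, 6).
  primal value c^T x* = 41.5.
Solving the dual: y* = (0, 4.5, 0.5, 0).
  dual value b^T y* = 41.5.
Strong duality: c^T x* = b^T y*. Confirmed.

41.5


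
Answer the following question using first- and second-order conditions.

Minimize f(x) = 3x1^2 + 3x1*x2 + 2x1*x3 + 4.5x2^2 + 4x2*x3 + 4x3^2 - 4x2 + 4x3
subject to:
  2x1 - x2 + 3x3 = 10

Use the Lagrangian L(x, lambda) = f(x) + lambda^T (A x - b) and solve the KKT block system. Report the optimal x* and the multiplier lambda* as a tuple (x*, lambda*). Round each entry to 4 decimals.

Form the Lagrangian:
  L(x, lambda) = (1/2) x^T Q x + c^T x + lambda^T (A x - b)
Stationarity (grad_x L = 0): Q x + c + A^T lambda = 0.
Primal feasibility: A x = b.

This gives the KKT block system:
  [ Q   A^T ] [ x     ]   [-c ]
  [ A    0  ] [ lambda ] = [ b ]

Solving the linear system:
  x*      = (1.837, -1.4437, 1.6274)
  lambda* = (-4.9728)
  f(x*)   = 31.0065

x* = (1.837, -1.4437, 1.6274), lambda* = (-4.9728)


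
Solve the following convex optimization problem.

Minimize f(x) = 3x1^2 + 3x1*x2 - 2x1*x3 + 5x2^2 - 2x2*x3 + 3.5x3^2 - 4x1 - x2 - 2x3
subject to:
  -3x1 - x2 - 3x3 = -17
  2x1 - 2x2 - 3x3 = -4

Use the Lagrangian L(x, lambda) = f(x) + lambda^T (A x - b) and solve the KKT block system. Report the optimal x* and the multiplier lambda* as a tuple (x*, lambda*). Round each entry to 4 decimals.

Form the Lagrangian:
  L(x, lambda) = (1/2) x^T Q x + c^T x + lambda^T (A x - b)
Stationarity (grad_x L = 0): Q x + c + A^T lambda = 0.
Primal feasibility: A x = b.

This gives the KKT block system:
  [ Q   A^T ] [ x     ]   [-c ]
  [ A    0  ] [ lambda ] = [ b ]

Solving the linear system:
  x*      = (2.6732, 0.3658, 2.8716)
  lambda* = (3.0817, 0.9261)
  f(x*)   = 19.6459

x* = (2.6732, 0.3658, 2.8716), lambda* = (3.0817, 0.9261)


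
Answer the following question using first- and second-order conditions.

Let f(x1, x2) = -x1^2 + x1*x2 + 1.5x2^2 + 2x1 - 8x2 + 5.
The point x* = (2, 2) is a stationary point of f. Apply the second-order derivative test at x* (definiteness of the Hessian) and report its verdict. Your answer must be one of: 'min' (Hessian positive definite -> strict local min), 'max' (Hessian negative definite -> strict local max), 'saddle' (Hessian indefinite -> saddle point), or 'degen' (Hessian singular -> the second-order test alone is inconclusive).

Compute the Hessian H = grad^2 f:
  H = [[-2, 1], [1, 3]]
Verify stationarity: grad f(x*) = H x* + g = (0, 0).
Eigenvalues of H: -2.1926, 3.1926.
Eigenvalues have mixed signs, so H is indefinite -> x* is a saddle point.

saddle


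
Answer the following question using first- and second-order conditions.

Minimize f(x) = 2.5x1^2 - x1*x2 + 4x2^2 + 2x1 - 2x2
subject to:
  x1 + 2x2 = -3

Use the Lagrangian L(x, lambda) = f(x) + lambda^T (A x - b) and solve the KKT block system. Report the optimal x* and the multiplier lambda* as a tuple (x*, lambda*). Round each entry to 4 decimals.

Form the Lagrangian:
  L(x, lambda) = (1/2) x^T Q x + c^T x + lambda^T (A x - b)
Stationarity (grad_x L = 0): Q x + c + A^T lambda = 0.
Primal feasibility: A x = b.

This gives the KKT block system:
  [ Q   A^T ] [ x     ]   [-c ]
  [ A    0  ] [ lambda ] = [ b ]

Solving the linear system:
  x*      = (-1.3125, -0.8438)
  lambda* = (3.7187)
  f(x*)   = 5.1094

x* = (-1.3125, -0.8438), lambda* = (3.7187)


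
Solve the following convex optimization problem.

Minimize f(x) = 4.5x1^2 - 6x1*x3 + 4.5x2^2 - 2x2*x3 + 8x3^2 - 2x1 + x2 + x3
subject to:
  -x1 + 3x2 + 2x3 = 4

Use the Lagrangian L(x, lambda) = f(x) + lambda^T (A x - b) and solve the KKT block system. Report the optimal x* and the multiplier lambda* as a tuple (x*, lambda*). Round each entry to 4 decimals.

Form the Lagrangian:
  L(x, lambda) = (1/2) x^T Q x + c^T x + lambda^T (A x - b)
Stationarity (grad_x L = 0): Q x + c + A^T lambda = 0.
Primal feasibility: A x = b.

This gives the KKT block system:
  [ Q   A^T ] [ x     ]   [-c ]
  [ A    0  ] [ lambda ] = [ b ]

Solving the linear system:
  x*      = (0.2419, 1.0484, 0.5484)
  lambda* = (-3.1129)
  f(x*)   = 6.7823

x* = (0.2419, 1.0484, 0.5484), lambda* = (-3.1129)


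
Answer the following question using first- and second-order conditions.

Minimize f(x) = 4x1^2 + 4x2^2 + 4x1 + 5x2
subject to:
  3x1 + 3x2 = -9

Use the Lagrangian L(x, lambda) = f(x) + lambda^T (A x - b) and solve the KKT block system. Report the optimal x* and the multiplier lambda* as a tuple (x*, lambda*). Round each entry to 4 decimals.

Form the Lagrangian:
  L(x, lambda) = (1/2) x^T Q x + c^T x + lambda^T (A x - b)
Stationarity (grad_x L = 0): Q x + c + A^T lambda = 0.
Primal feasibility: A x = b.

This gives the KKT block system:
  [ Q   A^T ] [ x     ]   [-c ]
  [ A    0  ] [ lambda ] = [ b ]

Solving the linear system:
  x*      = (-1.4375, -1.5625)
  lambda* = (2.5)
  f(x*)   = 4.4688

x* = (-1.4375, -1.5625), lambda* = (2.5)


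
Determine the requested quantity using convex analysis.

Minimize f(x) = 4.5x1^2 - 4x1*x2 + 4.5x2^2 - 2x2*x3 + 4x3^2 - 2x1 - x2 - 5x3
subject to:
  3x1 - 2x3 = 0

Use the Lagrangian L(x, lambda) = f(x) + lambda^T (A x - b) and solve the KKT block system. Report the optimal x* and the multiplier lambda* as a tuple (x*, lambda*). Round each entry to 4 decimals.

Form the Lagrangian:
  L(x, lambda) = (1/2) x^T Q x + c^T x + lambda^T (A x - b)
Stationarity (grad_x L = 0): Q x + c + A^T lambda = 0.
Primal feasibility: A x = b.

This gives the KKT block system:
  [ Q   A^T ] [ x     ]   [-c ]
  [ A    0  ] [ lambda ] = [ b ]

Solving the linear system:
  x*      = (0.4768, 0.482, 0.7152)
  lambda* = (-0.1211)
  f(x*)   = -2.5058

x* = (0.4768, 0.482, 0.7152), lambda* = (-0.1211)


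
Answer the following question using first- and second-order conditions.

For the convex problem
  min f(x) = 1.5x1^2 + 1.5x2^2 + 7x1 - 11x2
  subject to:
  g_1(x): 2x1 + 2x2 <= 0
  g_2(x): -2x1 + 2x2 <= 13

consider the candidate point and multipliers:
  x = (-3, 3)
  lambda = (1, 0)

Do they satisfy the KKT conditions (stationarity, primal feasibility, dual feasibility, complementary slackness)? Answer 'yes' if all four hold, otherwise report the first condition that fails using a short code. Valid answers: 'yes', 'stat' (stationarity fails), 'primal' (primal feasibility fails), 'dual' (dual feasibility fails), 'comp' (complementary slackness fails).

Gradient of f: grad f(x) = Q x + c = (-2, -2)
Constraint values g_i(x) = a_i^T x - b_i:
  g_1((-3, 3)) = 0
  g_2((-3, 3)) = -1
Stationarity residual: grad f(x) + sum_i lambda_i a_i = (0, 0)
  -> stationarity OK
Primal feasibility (all g_i <= 0): OK
Dual feasibility (all lambda_i >= 0): OK
Complementary slackness (lambda_i * g_i(x) = 0 for all i): OK

Verdict: yes, KKT holds.

yes


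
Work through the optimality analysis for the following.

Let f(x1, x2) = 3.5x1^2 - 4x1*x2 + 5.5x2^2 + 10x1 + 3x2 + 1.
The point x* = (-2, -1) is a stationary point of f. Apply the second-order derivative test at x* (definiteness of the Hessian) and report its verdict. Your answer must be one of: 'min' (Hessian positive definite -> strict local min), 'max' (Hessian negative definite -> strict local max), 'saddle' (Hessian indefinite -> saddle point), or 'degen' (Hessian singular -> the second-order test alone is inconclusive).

Compute the Hessian H = grad^2 f:
  H = [[7, -4], [-4, 11]]
Verify stationarity: grad f(x*) = H x* + g = (0, 0).
Eigenvalues of H: 4.5279, 13.4721.
Both eigenvalues > 0, so H is positive definite -> x* is a strict local min.

min


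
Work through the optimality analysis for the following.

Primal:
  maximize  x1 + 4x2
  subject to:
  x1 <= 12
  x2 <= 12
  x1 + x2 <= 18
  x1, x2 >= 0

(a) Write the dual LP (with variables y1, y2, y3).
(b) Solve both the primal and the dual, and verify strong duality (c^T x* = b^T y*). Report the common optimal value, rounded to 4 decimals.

The standard primal-dual pair for 'max c^T x s.t. A x <= b, x >= 0' is:
  Dual:  min b^T y  s.t.  A^T y >= c,  y >= 0.

So the dual LP is:
  minimize  12y1 + 12y2 + 18y3
  subject to:
    y1 + y3 >= 1
    y2 + y3 >= 4
    y1, y2, y3 >= 0

Solving the primal: x* = (6, 12).
  primal value c^T x* = 54.
Solving the dual: y* = (0, 3, 1).
  dual value b^T y* = 54.
Strong duality: c^T x* = b^T y*. Confirmed.

54


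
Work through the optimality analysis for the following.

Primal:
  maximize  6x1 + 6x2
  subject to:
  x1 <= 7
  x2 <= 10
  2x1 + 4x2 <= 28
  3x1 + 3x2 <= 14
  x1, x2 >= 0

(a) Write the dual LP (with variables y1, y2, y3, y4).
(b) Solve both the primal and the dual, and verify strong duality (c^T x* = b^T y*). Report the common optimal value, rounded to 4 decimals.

The standard primal-dual pair for 'max c^T x s.t. A x <= b, x >= 0' is:
  Dual:  min b^T y  s.t.  A^T y >= c,  y >= 0.

So the dual LP is:
  minimize  7y1 + 10y2 + 28y3 + 14y4
  subject to:
    y1 + 2y3 + 3y4 >= 6
    y2 + 4y3 + 3y4 >= 6
    y1, y2, y3, y4 >= 0

Solving the primal: x* = (4.6667, 0).
  primal value c^T x* = 28.
Solving the dual: y* = (0, 0, 0, 2).
  dual value b^T y* = 28.
Strong duality: c^T x* = b^T y*. Confirmed.

28


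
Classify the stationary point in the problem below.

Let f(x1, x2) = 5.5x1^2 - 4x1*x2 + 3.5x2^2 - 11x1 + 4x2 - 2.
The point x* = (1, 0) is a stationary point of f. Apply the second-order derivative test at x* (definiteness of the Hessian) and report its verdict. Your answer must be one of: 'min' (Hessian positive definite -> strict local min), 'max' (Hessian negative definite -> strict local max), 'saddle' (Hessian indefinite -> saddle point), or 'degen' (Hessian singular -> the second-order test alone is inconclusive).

Compute the Hessian H = grad^2 f:
  H = [[11, -4], [-4, 7]]
Verify stationarity: grad f(x*) = H x* + g = (0, 0).
Eigenvalues of H: 4.5279, 13.4721.
Both eigenvalues > 0, so H is positive definite -> x* is a strict local min.

min


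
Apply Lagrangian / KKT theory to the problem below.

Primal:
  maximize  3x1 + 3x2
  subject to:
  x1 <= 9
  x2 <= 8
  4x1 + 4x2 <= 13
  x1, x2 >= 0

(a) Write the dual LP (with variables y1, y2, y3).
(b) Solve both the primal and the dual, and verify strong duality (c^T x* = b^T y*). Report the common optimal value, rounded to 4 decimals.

The standard primal-dual pair for 'max c^T x s.t. A x <= b, x >= 0' is:
  Dual:  min b^T y  s.t.  A^T y >= c,  y >= 0.

So the dual LP is:
  minimize  9y1 + 8y2 + 13y3
  subject to:
    y1 + 4y3 >= 3
    y2 + 4y3 >= 3
    y1, y2, y3 >= 0

Solving the primal: x* = (3.25, 0).
  primal value c^T x* = 9.75.
Solving the dual: y* = (0, 0, 0.75).
  dual value b^T y* = 9.75.
Strong duality: c^T x* = b^T y*. Confirmed.

9.75


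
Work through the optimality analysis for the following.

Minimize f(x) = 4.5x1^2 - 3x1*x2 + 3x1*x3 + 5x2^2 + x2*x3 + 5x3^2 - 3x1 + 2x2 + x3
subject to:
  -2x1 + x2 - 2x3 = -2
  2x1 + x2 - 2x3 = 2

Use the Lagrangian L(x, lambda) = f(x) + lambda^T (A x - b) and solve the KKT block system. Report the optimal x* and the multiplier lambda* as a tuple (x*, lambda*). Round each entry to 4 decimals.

Form the Lagrangian:
  L(x, lambda) = (1/2) x^T Q x + c^T x + lambda^T (A x - b)
Stationarity (grad_x L = 0): Q x + c + A^T lambda = 0.
Primal feasibility: A x = b.

This gives the KKT block system:
  [ Q   A^T ] [ x     ]   [-c ]
  [ A    0  ] [ lambda ] = [ b ]

Solving the linear system:
  x*      = (1, -0.0741, -0.037)
  lambda* = (2.4167, -0.6389)
  f(x*)   = 1.463

x* = (1, -0.0741, -0.037), lambda* = (2.4167, -0.6389)


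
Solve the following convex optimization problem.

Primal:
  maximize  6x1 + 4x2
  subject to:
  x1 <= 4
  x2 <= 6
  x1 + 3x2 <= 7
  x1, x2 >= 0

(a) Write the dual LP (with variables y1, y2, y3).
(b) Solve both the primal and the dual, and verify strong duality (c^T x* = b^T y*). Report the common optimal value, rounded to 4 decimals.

The standard primal-dual pair for 'max c^T x s.t. A x <= b, x >= 0' is:
  Dual:  min b^T y  s.t.  A^T y >= c,  y >= 0.

So the dual LP is:
  minimize  4y1 + 6y2 + 7y3
  subject to:
    y1 + y3 >= 6
    y2 + 3y3 >= 4
    y1, y2, y3 >= 0

Solving the primal: x* = (4, 1).
  primal value c^T x* = 28.
Solving the dual: y* = (4.6667, 0, 1.3333).
  dual value b^T y* = 28.
Strong duality: c^T x* = b^T y*. Confirmed.

28


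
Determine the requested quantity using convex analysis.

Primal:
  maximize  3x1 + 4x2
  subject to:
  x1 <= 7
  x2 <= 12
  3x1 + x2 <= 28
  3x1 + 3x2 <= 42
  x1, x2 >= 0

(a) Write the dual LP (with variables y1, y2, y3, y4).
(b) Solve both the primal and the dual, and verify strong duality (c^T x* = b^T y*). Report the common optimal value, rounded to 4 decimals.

The standard primal-dual pair for 'max c^T x s.t. A x <= b, x >= 0' is:
  Dual:  min b^T y  s.t.  A^T y >= c,  y >= 0.

So the dual LP is:
  minimize  7y1 + 12y2 + 28y3 + 42y4
  subject to:
    y1 + 3y3 + 3y4 >= 3
    y2 + y3 + 3y4 >= 4
    y1, y2, y3, y4 >= 0

Solving the primal: x* = (2, 12).
  primal value c^T x* = 54.
Solving the dual: y* = (0, 1, 0, 1).
  dual value b^T y* = 54.
Strong duality: c^T x* = b^T y*. Confirmed.

54


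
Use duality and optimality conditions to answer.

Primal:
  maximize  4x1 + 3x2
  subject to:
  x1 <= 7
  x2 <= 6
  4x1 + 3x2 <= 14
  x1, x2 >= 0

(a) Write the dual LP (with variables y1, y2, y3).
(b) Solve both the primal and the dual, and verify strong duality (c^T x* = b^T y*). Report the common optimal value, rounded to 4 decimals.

The standard primal-dual pair for 'max c^T x s.t. A x <= b, x >= 0' is:
  Dual:  min b^T y  s.t.  A^T y >= c,  y >= 0.

So the dual LP is:
  minimize  7y1 + 6y2 + 14y3
  subject to:
    y1 + 4y3 >= 4
    y2 + 3y3 >= 3
    y1, y2, y3 >= 0

Solving the primal: x* = (3.5, 0).
  primal value c^T x* = 14.
Solving the dual: y* = (0, 0, 1).
  dual value b^T y* = 14.
Strong duality: c^T x* = b^T y*. Confirmed.

14
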